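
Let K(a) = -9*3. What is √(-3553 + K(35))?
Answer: 2*I*√895 ≈ 59.833*I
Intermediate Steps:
K(a) = -27
√(-3553 + K(35)) = √(-3553 - 27) = √(-3580) = 2*I*√895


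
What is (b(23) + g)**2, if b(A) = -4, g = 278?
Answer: 75076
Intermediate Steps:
(b(23) + g)**2 = (-4 + 278)**2 = 274**2 = 75076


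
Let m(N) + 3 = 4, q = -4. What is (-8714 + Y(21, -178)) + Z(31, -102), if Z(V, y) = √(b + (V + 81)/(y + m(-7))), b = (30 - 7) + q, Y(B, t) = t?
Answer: -8892 + √182507/101 ≈ -8887.8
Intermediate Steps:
m(N) = 1 (m(N) = -3 + 4 = 1)
b = 19 (b = (30 - 7) - 4 = 23 - 4 = 19)
Z(V, y) = √(19 + (81 + V)/(1 + y)) (Z(V, y) = √(19 + (V + 81)/(y + 1)) = √(19 + (81 + V)/(1 + y)))
(-8714 + Y(21, -178)) + Z(31, -102) = (-8714 - 178) + √((100 + 31 + 19*(-102))/(1 - 102)) = -8892 + √((100 + 31 - 1938)/(-101)) = -8892 + √(-1/101*(-1807)) = -8892 + √(1807/101) = -8892 + √182507/101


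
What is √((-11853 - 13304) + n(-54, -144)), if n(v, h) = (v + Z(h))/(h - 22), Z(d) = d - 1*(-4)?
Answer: I*√173298522/83 ≈ 158.61*I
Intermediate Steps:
Z(d) = 4 + d (Z(d) = d + 4 = 4 + d)
n(v, h) = (4 + h + v)/(-22 + h) (n(v, h) = (v + (4 + h))/(h - 22) = (4 + h + v)/(-22 + h))
√((-11853 - 13304) + n(-54, -144)) = √((-11853 - 13304) + (4 - 144 - 54)/(-22 - 144)) = √(-25157 - 194/(-166)) = √(-25157 - 1/166*(-194)) = √(-25157 + 97/83) = √(-2087934/83) = I*√173298522/83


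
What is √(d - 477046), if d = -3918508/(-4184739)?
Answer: I*√928225830392597906/1394913 ≈ 690.68*I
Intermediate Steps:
d = 3918508/4184739 (d = -3918508*(-1/4184739) = 3918508/4184739 ≈ 0.93638)
√(d - 477046) = √(3918508/4184739 - 477046) = √(-1996309082486/4184739) = I*√928225830392597906/1394913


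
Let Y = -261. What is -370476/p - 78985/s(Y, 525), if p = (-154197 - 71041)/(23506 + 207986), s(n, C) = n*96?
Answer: 1074438115057091/2821781664 ≈ 3.8077e+5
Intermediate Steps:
s(n, C) = 96*n
p = -112619/115746 (p = -225238/231492 = -225238*1/231492 = -112619/115746 ≈ -0.97298)
-370476/p - 78985/s(Y, 525) = -370476/(-112619/115746) - 78985/(96*(-261)) = -370476*(-115746/112619) - 78985/(-25056) = 42881115096/112619 - 78985*(-1/25056) = 42881115096/112619 + 78985/25056 = 1074438115057091/2821781664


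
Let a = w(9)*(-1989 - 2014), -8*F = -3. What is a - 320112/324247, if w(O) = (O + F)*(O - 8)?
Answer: -97349616471/2593976 ≈ -37529.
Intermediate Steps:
F = 3/8 (F = -1/8*(-3) = 3/8 ≈ 0.37500)
w(O) = (-8 + O)*(3/8 + O) (w(O) = (O + 3/8)*(O - 8) = (3/8 + O)*(-8 + O) = (-8 + O)*(3/8 + O))
a = -300225/8 (a = (-3 + 9**2 - 61/8*9)*(-1989 - 2014) = (-3 + 81 - 549/8)*(-4003) = (75/8)*(-4003) = -300225/8 ≈ -37528.)
a - 320112/324247 = -300225/8 - 320112/324247 = -97349616471/2593976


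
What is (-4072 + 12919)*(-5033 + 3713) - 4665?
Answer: -11682705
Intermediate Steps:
(-4072 + 12919)*(-5033 + 3713) - 4665 = 8847*(-1320) - 4665 = -11678040 - 4665 = -11682705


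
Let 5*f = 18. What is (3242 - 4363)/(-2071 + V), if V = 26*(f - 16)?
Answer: 5605/11967 ≈ 0.46837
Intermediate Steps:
f = 18/5 (f = (1/5)*18 = 18/5 ≈ 3.6000)
V = -1612/5 (V = 26*(18/5 - 16) = 26*(-62/5) = -1612/5 ≈ -322.40)
(3242 - 4363)/(-2071 + V) = (3242 - 4363)/(-2071 - 1612/5) = -1121/(-11967/5) = -1121*(-5/11967) = 5605/11967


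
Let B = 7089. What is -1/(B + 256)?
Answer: -1/7345 ≈ -0.00013615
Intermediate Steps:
-1/(B + 256) = -1/(7089 + 256) = -1/7345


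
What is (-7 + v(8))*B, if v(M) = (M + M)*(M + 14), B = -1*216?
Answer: -74520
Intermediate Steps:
B = -216
v(M) = 2*M*(14 + M) (v(M) = (2*M)*(14 + M) = 2*M*(14 + M))
(-7 + v(8))*B = (-7 + 2*8*(14 + 8))*(-216) = (-7 + 2*8*22)*(-216) = (-7 + 352)*(-216) = 345*(-216) = -74520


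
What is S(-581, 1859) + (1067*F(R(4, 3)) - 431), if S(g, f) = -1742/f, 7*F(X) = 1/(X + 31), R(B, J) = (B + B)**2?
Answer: -40922474/95095 ≈ -430.33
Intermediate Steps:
R(B, J) = 4*B**2 (R(B, J) = (2*B)**2 = 4*B**2)
F(X) = 1/(7*(31 + X)) (F(X) = 1/(7*(X + 31)) = 1/(7*(31 + X)))
S(-581, 1859) + (1067*F(R(4, 3)) - 431) = -1742/1859 + (1067*(1/(7*(31 + 4*4**2))) - 431) = -1742*1/1859 + (1067*(1/(7*(31 + 4*16))) - 431) = -134/143 + (1067*(1/(7*(31 + 64))) - 431) = -134/143 + (1067*((1/7)/95) - 431) = -134/143 + (1067*((1/7)*(1/95)) - 431) = -134/143 + (1067*(1/665) - 431) = -134/143 + (1067/665 - 431) = -134/143 - 285548/665 = -40922474/95095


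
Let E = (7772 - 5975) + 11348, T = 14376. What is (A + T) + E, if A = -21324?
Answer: 6197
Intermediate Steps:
E = 13145 (E = 1797 + 11348 = 13145)
(A + T) + E = (-21324 + 14376) + 13145 = -6948 + 13145 = 6197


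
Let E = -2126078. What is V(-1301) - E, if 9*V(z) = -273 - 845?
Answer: 19133584/9 ≈ 2.1260e+6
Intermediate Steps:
V(z) = -1118/9 (V(z) = (-273 - 845)/9 = (1/9)*(-1118) = -1118/9)
V(-1301) - E = -1118/9 - 1*(-2126078) = -1118/9 + 2126078 = 19133584/9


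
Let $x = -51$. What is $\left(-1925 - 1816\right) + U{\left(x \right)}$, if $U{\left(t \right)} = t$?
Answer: $-3792$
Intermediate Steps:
$\left(-1925 - 1816\right) + U{\left(x \right)} = \left(-1925 - 1816\right) - 51 = -3741 - 51 = -3792$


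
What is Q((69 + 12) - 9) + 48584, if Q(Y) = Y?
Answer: 48656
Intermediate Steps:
Q((69 + 12) - 9) + 48584 = ((69 + 12) - 9) + 48584 = (81 - 9) + 48584 = 72 + 48584 = 48656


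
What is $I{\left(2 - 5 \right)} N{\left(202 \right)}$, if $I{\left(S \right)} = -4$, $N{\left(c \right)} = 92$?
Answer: $-368$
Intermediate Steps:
$I{\left(2 - 5 \right)} N{\left(202 \right)} = \left(-4\right) 92 = -368$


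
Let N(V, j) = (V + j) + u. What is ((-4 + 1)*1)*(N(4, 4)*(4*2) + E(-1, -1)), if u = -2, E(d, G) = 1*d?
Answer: -141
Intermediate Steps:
E(d, G) = d
N(V, j) = -2 + V + j (N(V, j) = (V + j) - 2 = -2 + V + j)
((-4 + 1)*1)*(N(4, 4)*(4*2) + E(-1, -1)) = ((-4 + 1)*1)*((-2 + 4 + 4)*(4*2) - 1) = (-3*1)*(6*8 - 1) = -3*(48 - 1) = -3*47 = -141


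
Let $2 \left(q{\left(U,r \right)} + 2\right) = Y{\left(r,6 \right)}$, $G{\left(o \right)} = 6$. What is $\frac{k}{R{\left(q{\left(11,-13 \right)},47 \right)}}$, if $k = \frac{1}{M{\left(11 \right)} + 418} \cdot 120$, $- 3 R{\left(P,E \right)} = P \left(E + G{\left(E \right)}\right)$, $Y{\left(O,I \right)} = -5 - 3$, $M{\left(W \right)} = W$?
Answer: $\frac{20}{7579} \approx 0.0026389$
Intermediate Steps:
$Y{\left(O,I \right)} = -8$
$q{\left(U,r \right)} = -6$ ($q{\left(U,r \right)} = -2 + \frac{1}{2} \left(-8\right) = -2 - 4 = -6$)
$R{\left(P,E \right)} = - \frac{P \left(6 + E\right)}{3}$ ($R{\left(P,E \right)} = - \frac{P \left(E + 6\right)}{3} = - \frac{P \left(6 + E\right)}{3}$)
$k = \frac{40}{143}$ ($k = \frac{1}{11 + 418} \cdot 120 = \frac{1}{429} \cdot 120 = \frac{40}{143} \approx 0.27972$)
$\frac{k}{R{\left(q{\left(11,-13 \right)},47 \right)}} = \frac{40}{143 \left(\left(- \frac{1}{3}\right) \left(-6\right) \left(6 + 47\right)\right)} = \frac{40}{143 \left(\left(- \frac{1}{3}\right) \left(-6\right) 53\right)} = \frac{40}{143 \cdot 106} = \frac{40}{143} \cdot \frac{1}{106} = \frac{20}{7579}$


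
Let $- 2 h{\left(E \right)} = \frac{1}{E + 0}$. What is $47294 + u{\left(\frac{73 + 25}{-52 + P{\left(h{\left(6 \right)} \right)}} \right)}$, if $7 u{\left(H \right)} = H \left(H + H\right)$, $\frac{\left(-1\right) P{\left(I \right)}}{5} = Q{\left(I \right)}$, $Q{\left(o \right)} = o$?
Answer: $\frac{18121611470}{383161} \approx 47295.0$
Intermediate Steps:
$h{\left(E \right)} = - \frac{1}{2 E}$ ($h{\left(E \right)} = - \frac{1}{2 \left(E + 0\right)} = - \frac{1}{2 E}$)
$P{\left(I \right)} = - 5 I$
$u{\left(H \right)} = \frac{2 H^{2}}{7}$ ($u{\left(H \right)} = \frac{H \left(H + H\right)}{7} = \frac{H 2 H}{7} = \frac{2 H^{2}}{7}$)
$47294 + u{\left(\frac{73 + 25}{-52 + P{\left(h{\left(6 \right)} \right)}} \right)} = 47294 + \frac{2 \left(\frac{73 + 25}{-52 - 5 \left(- \frac{1}{2 \cdot 6}\right)}\right)^{2}}{7} = 47294 + \frac{2 \left(\frac{98}{-52 - 5 \left(\left(- \frac{1}{2}\right) \frac{1}{6}\right)}\right)^{2}}{7} = 47294 + \frac{2 \left(\frac{98}{-52 - - \frac{5}{12}}\right)^{2}}{7} = 47294 + \frac{2 \left(\frac{98}{-52 + \frac{5}{12}}\right)^{2}}{7} = 47294 + \frac{2 \left(\frac{98}{- \frac{619}{12}}\right)^{2}}{7} = 47294 + \frac{2 \left(98 \left(- \frac{12}{619}\right)\right)^{2}}{7} = 47294 + \frac{2 \left(- \frac{1176}{619}\right)^{2}}{7} = 47294 + \frac{2}{7} \cdot \frac{1382976}{383161} = 47294 + \frac{395136}{383161} = \frac{18121611470}{383161}$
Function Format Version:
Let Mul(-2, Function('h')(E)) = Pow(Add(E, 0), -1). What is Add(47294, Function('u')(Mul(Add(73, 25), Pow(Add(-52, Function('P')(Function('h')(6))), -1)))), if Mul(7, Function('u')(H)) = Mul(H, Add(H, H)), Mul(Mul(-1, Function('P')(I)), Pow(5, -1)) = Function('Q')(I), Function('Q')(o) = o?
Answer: Rational(18121611470, 383161) ≈ 47295.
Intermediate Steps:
Function('h')(E) = Mul(Rational(-1, 2), Pow(E, -1)) (Function('h')(E) = Mul(Rational(-1, 2), Pow(Add(E, 0), -1)) = Mul(Rational(-1, 2), Pow(E, -1)))
Function('P')(I) = Mul(-5, I)
Function('u')(H) = Mul(Rational(2, 7), Pow(H, 2)) (Function('u')(H) = Mul(Rational(1, 7), Mul(H, Add(H, H))) = Mul(Rational(1, 7), Mul(H, Mul(2, H))) = Mul(Rational(1, 7), Mul(2, Pow(H, 2))) = Mul(Rational(2, 7), Pow(H, 2)))
Add(47294, Function('u')(Mul(Add(73, 25), Pow(Add(-52, Function('P')(Function('h')(6))), -1)))) = Add(47294, Mul(Rational(2, 7), Pow(Mul(Add(73, 25), Pow(Add(-52, Mul(-5, Mul(Rational(-1, 2), Pow(6, -1)))), -1)), 2))) = Add(47294, Mul(Rational(2, 7), Pow(Mul(98, Pow(Add(-52, Mul(-5, Mul(Rational(-1, 2), Rational(1, 6)))), -1)), 2))) = Add(47294, Mul(Rational(2, 7), Pow(Mul(98, Pow(Add(-52, Mul(-5, Rational(-1, 12))), -1)), 2))) = Add(47294, Mul(Rational(2, 7), Pow(Mul(98, Pow(Add(-52, Rational(5, 12)), -1)), 2))) = Add(47294, Mul(Rational(2, 7), Pow(Mul(98, Pow(Rational(-619, 12), -1)), 2))) = Add(47294, Mul(Rational(2, 7), Pow(Mul(98, Rational(-12, 619)), 2))) = Add(47294, Mul(Rational(2, 7), Pow(Rational(-1176, 619), 2))) = Add(47294, Mul(Rational(2, 7), Rational(1382976, 383161))) = Add(47294, Rational(395136, 383161)) = Rational(18121611470, 383161)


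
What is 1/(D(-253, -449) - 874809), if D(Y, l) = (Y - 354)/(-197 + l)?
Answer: -646/565126007 ≈ -1.1431e-6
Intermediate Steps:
D(Y, l) = (-354 + Y)/(-197 + l)
1/(D(-253, -449) - 874809) = 1/((-354 - 253)/(-197 - 449) - 874809) = 1/(-607/(-646) - 874809) = 1/(-1/646*(-607) - 874809) = 1/(607/646 - 874809) = 1/(-565126007/646) = -646/565126007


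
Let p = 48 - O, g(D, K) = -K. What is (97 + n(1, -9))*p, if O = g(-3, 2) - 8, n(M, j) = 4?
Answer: 5858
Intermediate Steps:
O = -10 (O = -1*2 - 8 = -2 - 8 = -10)
p = 58 (p = 48 - 1*(-10) = 48 + 10 = 58)
(97 + n(1, -9))*p = (97 + 4)*58 = 101*58 = 5858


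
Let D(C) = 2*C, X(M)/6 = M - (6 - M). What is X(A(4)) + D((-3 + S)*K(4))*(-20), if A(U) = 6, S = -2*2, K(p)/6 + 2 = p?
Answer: 3396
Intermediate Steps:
K(p) = -12 + 6*p
S = -4
X(M) = -36 + 12*M (X(M) = 6*(M - (6 - M)) = 6*(M + (-6 + M)) = 6*(-6 + 2*M) = -36 + 12*M)
X(A(4)) + D((-3 + S)*K(4))*(-20) = (-36 + 12*6) + (2*((-3 - 4)*(-12 + 6*4)))*(-20) = (-36 + 72) + (2*(-7*(-12 + 24)))*(-20) = 36 + (2*(-7*12))*(-20) = 36 + (2*(-84))*(-20) = 36 - 168*(-20) = 36 + 3360 = 3396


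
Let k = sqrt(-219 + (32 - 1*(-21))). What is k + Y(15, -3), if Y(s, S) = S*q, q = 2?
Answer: -6 + I*sqrt(166) ≈ -6.0 + 12.884*I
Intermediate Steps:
Y(s, S) = 2*S (Y(s, S) = S*2 = 2*S)
k = I*sqrt(166) (k = sqrt(-219 + (32 + 21)) = sqrt(-219 + 53) = sqrt(-166) = I*sqrt(166) ≈ 12.884*I)
k + Y(15, -3) = I*sqrt(166) + 2*(-3) = I*sqrt(166) - 6 = -6 + I*sqrt(166)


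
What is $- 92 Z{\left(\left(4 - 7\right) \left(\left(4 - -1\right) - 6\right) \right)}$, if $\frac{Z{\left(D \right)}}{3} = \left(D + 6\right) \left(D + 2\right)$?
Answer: $-12420$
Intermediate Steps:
$Z{\left(D \right)} = 3 \left(2 + D\right) \left(6 + D\right)$ ($Z{\left(D \right)} = 3 \left(D + 6\right) \left(D + 2\right) = 3 \left(6 + D\right) \left(2 + D\right) = 3 \left(2 + D\right) \left(6 + D\right)$)
$- 92 Z{\left(\left(4 - 7\right) \left(\left(4 - -1\right) - 6\right) \right)} = - 92 \left(36 + 3 \left(\left(4 - 7\right) \left(\left(4 - -1\right) - 6\right)\right)^{2} + 24 \left(4 - 7\right) \left(\left(4 - -1\right) - 6\right)\right) = - 92 \left(36 + 3 \left(- 3 \left(\left(4 + 1\right) - 6\right)\right)^{2} + 24 \left(- 3 \left(\left(4 + 1\right) - 6\right)\right)\right) = - 92 \left(36 + 3 \left(- 3 \left(5 - 6\right)\right)^{2} + 24 \left(- 3 \left(5 - 6\right)\right)\right) = - 92 \left(36 + 3 \left(\left(-3\right) \left(-1\right)\right)^{2} + 24 \left(\left(-3\right) \left(-1\right)\right)\right) = - 92 \left(36 + 3 \cdot 3^{2} + 24 \cdot 3\right) = - 92 \left(36 + 3 \cdot 9 + 72\right) = - 92 \left(36 + 27 + 72\right) = \left(-92\right) 135 = -12420$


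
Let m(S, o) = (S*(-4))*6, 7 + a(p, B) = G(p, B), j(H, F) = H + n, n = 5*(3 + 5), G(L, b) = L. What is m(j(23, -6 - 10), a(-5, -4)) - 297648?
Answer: -299160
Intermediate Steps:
n = 40 (n = 5*8 = 40)
j(H, F) = 40 + H (j(H, F) = H + 40 = 40 + H)
a(p, B) = -7 + p
m(S, o) = -24*S (m(S, o) = -4*S*6 = -24*S)
m(j(23, -6 - 10), a(-5, -4)) - 297648 = -24*(40 + 23) - 297648 = -24*63 - 297648 = -1512 - 297648 = -299160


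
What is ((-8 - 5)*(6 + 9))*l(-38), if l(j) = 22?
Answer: -4290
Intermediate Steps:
((-8 - 5)*(6 + 9))*l(-38) = ((-8 - 5)*(6 + 9))*22 = -13*15*22 = -195*22 = -4290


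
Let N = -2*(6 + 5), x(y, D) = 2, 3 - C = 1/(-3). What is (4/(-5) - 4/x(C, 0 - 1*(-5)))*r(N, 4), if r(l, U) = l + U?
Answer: 252/5 ≈ 50.400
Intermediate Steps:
C = 10/3 (C = 3 - 1/(-3) = 3 - (-1)/3 = 3 - 1*(-⅓) = 3 + ⅓ = 10/3 ≈ 3.3333)
N = -22 (N = -2*11 = -22)
r(l, U) = U + l
(4/(-5) - 4/x(C, 0 - 1*(-5)))*r(N, 4) = (4/(-5) - 4/2)*(4 - 22) = (4*(-⅕) - 4*½)*(-18) = (-⅘ - 2)*(-18) = -14/5*(-18) = 252/5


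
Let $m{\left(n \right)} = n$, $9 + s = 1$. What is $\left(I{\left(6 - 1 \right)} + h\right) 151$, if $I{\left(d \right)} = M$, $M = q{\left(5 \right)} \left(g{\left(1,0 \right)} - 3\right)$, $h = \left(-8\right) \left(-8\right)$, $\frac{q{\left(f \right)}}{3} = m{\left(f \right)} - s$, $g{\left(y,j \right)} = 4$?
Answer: $15553$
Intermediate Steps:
$s = -8$ ($s = -9 + 1 = -8$)
$q{\left(f \right)} = 24 + 3 f$ ($q{\left(f \right)} = 3 \left(f - -8\right) = 3 \left(f + 8\right) = 3 \left(8 + f\right) = 24 + 3 f$)
$h = 64$
$M = 39$ ($M = \left(24 + 3 \cdot 5\right) \left(4 - 3\right) = \left(24 + 15\right) 1 = 39 \cdot 1 = 39$)
$I{\left(d \right)} = 39$
$\left(I{\left(6 - 1 \right)} + h\right) 151 = \left(39 + 64\right) 151 = 103 \cdot 151 = 15553$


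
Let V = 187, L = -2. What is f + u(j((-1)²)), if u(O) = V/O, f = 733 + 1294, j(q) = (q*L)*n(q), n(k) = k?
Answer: 3867/2 ≈ 1933.5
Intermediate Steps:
j(q) = -2*q² (j(q) = (q*(-2))*q = (-2*q)*q = -2*q²)
f = 2027
u(O) = 187/O
f + u(j((-1)²)) = 2027 + 187/((-2*((-1)²)²)) = 2027 + 187/((-2*1²)) = 2027 + 187/((-2*1)) = 2027 + 187/(-2) = 2027 + 187*(-½) = 2027 - 187/2 = 3867/2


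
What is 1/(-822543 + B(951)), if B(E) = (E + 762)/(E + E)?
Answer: -634/521491691 ≈ -1.2157e-6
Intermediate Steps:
B(E) = (762 + E)/(2*E) (B(E) = (762 + E)/((2*E)) = (762 + E)*(1/(2*E)) = (762 + E)/(2*E))
1/(-822543 + B(951)) = 1/(-822543 + (1/2)*(762 + 951)/951) = 1/(-822543 + (1/2)*(1/951)*1713) = 1/(-822543 + 571/634) = 1/(-521491691/634) = -634/521491691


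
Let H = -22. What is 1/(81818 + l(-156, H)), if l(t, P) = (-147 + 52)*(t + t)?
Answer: 1/111458 ≈ 8.9720e-6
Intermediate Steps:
l(t, P) = -190*t
1/(81818 + l(-156, H)) = 1/(81818 - 190*(-156)) = 1/(81818 + 29640) = 1/111458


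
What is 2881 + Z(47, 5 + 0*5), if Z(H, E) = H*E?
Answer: 3116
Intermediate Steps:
Z(H, E) = E*H
2881 + Z(47, 5 + 0*5) = 2881 + (5 + 0*5)*47 = 2881 + (5 + 0)*47 = 2881 + 5*47 = 2881 + 235 = 3116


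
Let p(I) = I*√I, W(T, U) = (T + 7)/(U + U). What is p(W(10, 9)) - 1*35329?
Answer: -35329 + 17*√34/108 ≈ -35328.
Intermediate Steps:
W(T, U) = (7 + T)/(2*U) (W(T, U) = (7 + T)/((2*U)) = (7 + T)*(1/(2*U)) = (7 + T)/(2*U))
p(I) = I^(3/2)
p(W(10, 9)) - 1*35329 = ((½)*(7 + 10)/9)^(3/2) - 1*35329 = ((½)*(⅑)*17)^(3/2) - 35329 = (17/18)^(3/2) - 35329 = 17*√34/108 - 35329 = -35329 + 17*√34/108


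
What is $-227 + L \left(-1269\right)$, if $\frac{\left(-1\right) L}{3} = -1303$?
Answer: $-4960748$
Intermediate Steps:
$L = 3909$ ($L = \left(-3\right) \left(-1303\right) = 3909$)
$-227 + L \left(-1269\right) = -227 + 3909 \left(-1269\right) = -227 - 4960521 = -4960748$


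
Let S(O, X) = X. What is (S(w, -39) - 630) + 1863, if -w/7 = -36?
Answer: 1194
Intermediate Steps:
w = 252 (w = -7*(-36) = 252)
(S(w, -39) - 630) + 1863 = (-39 - 630) + 1863 = -669 + 1863 = 1194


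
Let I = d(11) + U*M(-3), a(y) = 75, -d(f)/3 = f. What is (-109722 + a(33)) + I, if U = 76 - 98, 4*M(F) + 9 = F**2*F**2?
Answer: -110076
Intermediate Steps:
d(f) = -3*f
M(F) = -9/4 + F**4/4 (M(F) = -9/4 + (F**2*F**2)/4 = -9/4 + F**4/4)
U = -22
I = -429 (I = -3*11 - 22*(-9/4 + (1/4)*(-3)**4) = -33 - 22*(-9/4 + (1/4)*81) = -33 - 22*(-9/4 + 81/4) = -33 - 22*18 = -33 - 396 = -429)
(-109722 + a(33)) + I = (-109722 + 75) - 429 = -109647 - 429 = -110076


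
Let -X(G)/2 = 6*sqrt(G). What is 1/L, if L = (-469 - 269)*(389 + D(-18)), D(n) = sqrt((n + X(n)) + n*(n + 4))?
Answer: -1/(287082 + 2214*sqrt(2)*sqrt(13 - 2*I*sqrt(2))) ≈ -3.3507e-6 - 1.3709e-8*I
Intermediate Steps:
X(G) = -12*sqrt(G)
D(n) = sqrt(n - 12*sqrt(n) + n*(4 + n)) (D(n) = sqrt((n - 12*sqrt(n)) + n*(n + 4)) = sqrt((n - 12*sqrt(n)) + n*(4 + n)) = sqrt(n - 12*sqrt(n) + n*(4 + n)))
L = -287082 - 738*sqrt(234 - 36*I*sqrt(2)) (L = (-469 - 269)*(389 + sqrt((-18)**2 - 36*I*sqrt(2) + 5*(-18))) = -738*(389 + sqrt(324 - 36*I*sqrt(2) - 90)) = -738*(389 + sqrt(234 - 36*I*sqrt(2))) = -287082 - 738*sqrt(234 - 36*I*sqrt(2)) ≈ -2.9844e+5 + 1221.0*I)
1/L = 1/(-287082 - 2214*sqrt(26 - 4*I*sqrt(2)))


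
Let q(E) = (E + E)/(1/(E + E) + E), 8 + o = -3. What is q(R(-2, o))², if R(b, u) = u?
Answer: 234256/59049 ≈ 3.9671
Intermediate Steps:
o = -11 (o = -8 - 3 = -11)
q(E) = 2*E/(E + 1/(2*E)) (q(E) = (2*E)/(1/(2*E) + E) = (2*E)/(E + 1/(2*E)) = 2*E/(E + 1/(2*E)))
q(R(-2, o))² = (4*(-11)²/(1 + 2*(-11)²))² = (4*121/(1 + 2*121))² = (4*121/(1 + 242))² = (4*121/243)² = (4*121*(1/243))² = (484/243)² = 234256/59049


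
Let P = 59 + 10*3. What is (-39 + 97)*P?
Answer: 5162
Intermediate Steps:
P = 89 (P = 59 + 30 = 89)
(-39 + 97)*P = (-39 + 97)*89 = 58*89 = 5162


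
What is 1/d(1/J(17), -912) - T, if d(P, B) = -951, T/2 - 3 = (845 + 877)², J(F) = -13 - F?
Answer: -5639975875/951 ≈ -5.9306e+6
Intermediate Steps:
T = 5930574 (T = 6 + 2*(845 + 877)² = 6 + 2*1722² = 6 + 2*2965284 = 6 + 5930568 = 5930574)
1/d(1/J(17), -912) - T = 1/(-951) - 1*5930574 = -1/951 - 5930574 = -5639975875/951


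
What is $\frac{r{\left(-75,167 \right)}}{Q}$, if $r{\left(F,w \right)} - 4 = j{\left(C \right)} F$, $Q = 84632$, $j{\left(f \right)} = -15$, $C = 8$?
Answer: $\frac{1129}{84632} \approx 0.01334$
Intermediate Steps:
$r{\left(F,w \right)} = 4 - 15 F$
$\frac{r{\left(-75,167 \right)}}{Q} = \frac{4 - -1125}{84632} = \left(4 + 1125\right) \frac{1}{84632} = 1129 \cdot \frac{1}{84632} = \frac{1129}{84632}$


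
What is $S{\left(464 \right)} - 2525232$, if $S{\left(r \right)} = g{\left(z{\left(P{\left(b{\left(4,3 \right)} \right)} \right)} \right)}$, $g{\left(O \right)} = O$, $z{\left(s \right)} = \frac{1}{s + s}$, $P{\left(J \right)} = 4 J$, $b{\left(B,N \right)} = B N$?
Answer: $- \frac{242422271}{96} \approx -2.5252 \cdot 10^{6}$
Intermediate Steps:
$z{\left(s \right)} = \frac{1}{2 s}$
$S{\left(r \right)} = \frac{1}{96}$ ($S{\left(r \right)} = \frac{1}{2 \cdot 4 \cdot 4 \cdot 3} = \frac{1}{2 \cdot 4 \cdot 12} = \frac{1}{2 \cdot 48} = \frac{1}{2} \cdot \frac{1}{48} = \frac{1}{96}$)
$S{\left(464 \right)} - 2525232 = \frac{1}{96} - 2525232 = - \frac{242422271}{96}$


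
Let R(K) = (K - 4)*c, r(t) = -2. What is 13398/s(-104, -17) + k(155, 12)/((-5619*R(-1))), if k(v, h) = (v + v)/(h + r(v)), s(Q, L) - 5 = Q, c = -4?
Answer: -5069597/37460 ≈ -135.33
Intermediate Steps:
s(Q, L) = 5 + Q
R(K) = 16 - 4*K (R(K) = (K - 4)*(-4) = (-4 + K)*(-4) = 16 - 4*K)
k(v, h) = 2*v/(-2 + h) (k(v, h) = (v + v)/(h - 2) = (2*v)/(-2 + h) = 2*v/(-2 + h))
13398/s(-104, -17) + k(155, 12)/((-5619*R(-1))) = 13398/(5 - 104) + (2*155/(-2 + 12))/((-5619*(16 - 4*(-1)))) = 13398/(-99) + (2*155/10)/((-5619*(16 + 4))) = 13398*(-1/99) + (2*155*(1/10))/((-5619*20)) = -406/3 + 31/(-112380) = -406/3 + 31*(-1/112380) = -406/3 - 31/112380 = -5069597/37460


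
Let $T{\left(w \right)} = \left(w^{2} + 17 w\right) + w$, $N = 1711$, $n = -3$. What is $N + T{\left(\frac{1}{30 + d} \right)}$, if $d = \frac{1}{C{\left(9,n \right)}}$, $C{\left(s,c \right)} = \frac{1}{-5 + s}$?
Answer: $\frac{1978529}{1156} \approx 1711.5$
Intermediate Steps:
$d = 4$ ($d = \frac{1}{\frac{1}{-5 + 9}} = \frac{1}{\frac{1}{4}} = 4$)
$T{\left(w \right)} = w^{2} + 18 w$
$N + T{\left(\frac{1}{30 + d} \right)} = 1711 + \frac{18 + \frac{1}{30 + 4}}{30 + 4} = 1711 + \frac{18 + \frac{1}{34}}{34} = 1711 + \frac{1}{34} \cdot \frac{613}{34} = 1711 + \frac{613}{1156} = \frac{1978529}{1156}$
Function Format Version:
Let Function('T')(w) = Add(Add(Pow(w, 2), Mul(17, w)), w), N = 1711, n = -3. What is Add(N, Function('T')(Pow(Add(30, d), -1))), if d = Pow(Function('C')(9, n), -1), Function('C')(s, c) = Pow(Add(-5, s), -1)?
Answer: Rational(1978529, 1156) ≈ 1711.5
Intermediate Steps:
d = 4 (d = Pow(Pow(Add(-5, 9), -1), -1) = Pow(Pow(4, -1), -1) = Pow(Rational(1, 4), -1) = 4)
Function('T')(w) = Add(Pow(w, 2), Mul(18, w))
Add(N, Function('T')(Pow(Add(30, d), -1))) = Add(1711, Mul(Pow(Add(30, 4), -1), Add(18, Pow(Add(30, 4), -1)))) = Add(1711, Mul(Pow(34, -1), Add(18, Pow(34, -1)))) = Add(1711, Mul(Rational(1, 34), Add(18, Rational(1, 34)))) = Add(1711, Mul(Rational(1, 34), Rational(613, 34))) = Add(1711, Rational(613, 1156)) = Rational(1978529, 1156)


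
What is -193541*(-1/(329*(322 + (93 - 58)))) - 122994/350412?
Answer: 8895512435/6859490106 ≈ 1.2968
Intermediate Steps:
-193541*(-1/(329*(322 + (93 - 58)))) - 122994/350412 = -193541*(-1/(329*(322 + 35))) - 122994*1/350412 = -193541/(357*(-329)) - 20499/58402 = -193541/(-117453) - 20499/58402 = -193541*(-1/117453) - 20499/58402 = 193541/117453 - 20499/58402 = 8895512435/6859490106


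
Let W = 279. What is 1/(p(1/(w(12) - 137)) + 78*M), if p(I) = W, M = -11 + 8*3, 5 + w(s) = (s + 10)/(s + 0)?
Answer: 1/1293 ≈ 0.00077340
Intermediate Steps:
w(s) = -5 + (10 + s)/s (w(s) = -5 + (s + 10)/(s + 0) = -5 + (10 + s)/s)
M = 13 (M = -11 + 24 = 13)
p(I) = 279
1/(p(1/(w(12) - 137)) + 78*M) = 1/(279 + 78*13) = 1/(279 + 1014) = 1/1293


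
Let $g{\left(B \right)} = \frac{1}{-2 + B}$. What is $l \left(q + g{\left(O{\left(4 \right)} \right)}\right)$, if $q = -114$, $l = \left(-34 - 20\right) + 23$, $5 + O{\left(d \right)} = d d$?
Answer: $\frac{31775}{9} \approx 3530.6$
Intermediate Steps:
$O{\left(d \right)} = -5 + d^{2}$ ($O{\left(d \right)} = -5 + d d = -5 + d^{2}$)
$l = -31$ ($l = -54 + 23 = -31$)
$l \left(q + g{\left(O{\left(4 \right)} \right)}\right) = - 31 \left(-114 + \frac{1}{-2 - \left(5 - 4^{2}\right)}\right) = - 31 \left(-114 + \frac{1}{-2 + \left(-5 + 16\right)}\right) = - 31 \left(-114 + \frac{1}{-2 + 11}\right) = - 31 \left(-114 + \frac{1}{9}\right) = \left(-31\right) \left(- \frac{1025}{9}\right) = \frac{31775}{9}$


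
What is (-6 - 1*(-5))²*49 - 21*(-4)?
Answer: 133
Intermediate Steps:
(-6 - 1*(-5))²*49 - 21*(-4) = (-6 + 5)²*49 + 84 = (-1)²*49 + 84 = 1*49 + 84 = 49 + 84 = 133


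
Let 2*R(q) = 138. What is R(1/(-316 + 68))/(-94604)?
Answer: -69/94604 ≈ -0.00072936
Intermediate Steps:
R(q) = 69 (R(q) = (½)*138 = 69)
R(1/(-316 + 68))/(-94604) = 69/(-94604) = 69*(-1/94604) = -69/94604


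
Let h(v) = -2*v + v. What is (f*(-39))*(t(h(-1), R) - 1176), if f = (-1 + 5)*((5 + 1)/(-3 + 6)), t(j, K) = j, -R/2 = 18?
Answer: 366600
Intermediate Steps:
h(v) = -v
R = -36 (R = -2*18 = -36)
f = 8 (f = 4*(6/3) = 4*(6*(⅓)) = 4*2 = 8)
(f*(-39))*(t(h(-1), R) - 1176) = (8*(-39))*(-1*(-1) - 1176) = -312*(1 - 1176) = -312*(-1175) = 366600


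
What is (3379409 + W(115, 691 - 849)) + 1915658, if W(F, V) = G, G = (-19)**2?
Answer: 5295428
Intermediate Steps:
G = 361
W(F, V) = 361
(3379409 + W(115, 691 - 849)) + 1915658 = (3379409 + 361) + 1915658 = 3379770 + 1915658 = 5295428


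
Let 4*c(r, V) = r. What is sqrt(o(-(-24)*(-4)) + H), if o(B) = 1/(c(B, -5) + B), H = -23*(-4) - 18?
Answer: sqrt(266370)/60 ≈ 8.6018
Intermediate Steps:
c(r, V) = r/4
H = 74 (H = 92 - 18 = 74)
o(B) = 4/(5*B) (o(B) = 1/(B/4 + B) = 1/(5*B/4) = 4/(5*B))
sqrt(o(-(-24)*(-4)) + H) = sqrt(4/(5*((-(-24)*(-4)))) + 74) = sqrt(4/(5*((-6*16))) + 74) = sqrt((4/5)/(-96) + 74) = sqrt((4/5)*(-1/96) + 74) = sqrt(-1/120 + 74) = sqrt(8879/120) = sqrt(266370)/60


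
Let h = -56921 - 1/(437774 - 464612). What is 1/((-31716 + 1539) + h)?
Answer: -26838/2337536123 ≈ -1.1481e-5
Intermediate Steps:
h = -1527645797/26838 (h = -56921 - 1/(-26838) = -56921 - 1*(-1/26838) = -56921 + 1/26838 = -1527645797/26838 ≈ -56921.)
1/((-31716 + 1539) + h) = 1/((-31716 + 1539) - 1527645797/26838) = 1/(-30177 - 1527645797/26838) = 1/(-2337536123/26838) = -26838/2337536123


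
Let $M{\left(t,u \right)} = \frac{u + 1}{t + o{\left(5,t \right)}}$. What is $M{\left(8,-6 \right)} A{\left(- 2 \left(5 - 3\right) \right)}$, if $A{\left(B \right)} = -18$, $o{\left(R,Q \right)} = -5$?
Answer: $30$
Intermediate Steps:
$M{\left(t,u \right)} = \frac{1 + u}{-5 + t}$ ($M{\left(t,u \right)} = \frac{u + 1}{t - 5} = \frac{1 + u}{-5 + t}$)
$M{\left(8,-6 \right)} A{\left(- 2 \left(5 - 3\right) \right)} = \frac{1 - 6}{-5 + 8} \left(-18\right) = \frac{1}{3} \left(-5\right) \left(-18\right) = \left(- \frac{5}{3}\right) \left(-18\right) = 30$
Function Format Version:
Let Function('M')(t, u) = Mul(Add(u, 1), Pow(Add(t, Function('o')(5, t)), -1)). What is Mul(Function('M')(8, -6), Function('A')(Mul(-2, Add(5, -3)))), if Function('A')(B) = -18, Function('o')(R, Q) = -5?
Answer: 30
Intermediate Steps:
Function('M')(t, u) = Mul(Pow(Add(-5, t), -1), Add(1, u)) (Function('M')(t, u) = Mul(Add(u, 1), Pow(Add(t, -5), -1)) = Mul(Add(1, u), Pow(Add(-5, t), -1)) = Mul(Pow(Add(-5, t), -1), Add(1, u)))
Mul(Function('M')(8, -6), Function('A')(Mul(-2, Add(5, -3)))) = Mul(Mul(Pow(Add(-5, 8), -1), Add(1, -6)), -18) = Mul(Mul(Pow(3, -1), -5), -18) = Mul(Mul(Rational(1, 3), -5), -18) = Mul(Rational(-5, 3), -18) = 30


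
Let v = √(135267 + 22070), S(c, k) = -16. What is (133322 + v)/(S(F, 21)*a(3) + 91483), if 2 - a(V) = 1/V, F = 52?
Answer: 399966/274369 + 3*√157337/274369 ≈ 1.4621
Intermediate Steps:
a(V) = 2 - 1/V
v = √157337 ≈ 396.66
(133322 + v)/(S(F, 21)*a(3) + 91483) = (133322 + √157337)/(-16*(2 - 1/3) + 91483) = (133322 + √157337)/(-16*(2 - 1*⅓) + 91483) = (133322 + √157337)/(-16*(2 - ⅓) + 91483) = (133322 + √157337)/(-16*5/3 + 91483) = (133322 + √157337)/(-80/3 + 91483) = (133322 + √157337)/(274369/3) = (133322 + √157337)*(3/274369) = 399966/274369 + 3*√157337/274369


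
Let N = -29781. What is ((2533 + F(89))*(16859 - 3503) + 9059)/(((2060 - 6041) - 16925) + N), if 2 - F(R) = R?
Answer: -32677835/50687 ≈ -644.70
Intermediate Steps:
F(R) = 2 - R
((2533 + F(89))*(16859 - 3503) + 9059)/(((2060 - 6041) - 16925) + N) = ((2533 + (2 - 1*89))*(16859 - 3503) + 9059)/(((2060 - 6041) - 16925) - 29781) = ((2533 + (2 - 89))*13356 + 9059)/((-3981 - 16925) - 29781) = ((2533 - 87)*13356 + 9059)/(-20906 - 29781) = (2446*13356 + 9059)/(-50687) = (32668776 + 9059)*(-1/50687) = 32677835*(-1/50687) = -32677835/50687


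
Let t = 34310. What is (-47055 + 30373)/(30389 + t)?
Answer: -16682/64699 ≈ -0.25784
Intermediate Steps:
(-47055 + 30373)/(30389 + t) = (-47055 + 30373)/(30389 + 34310) = -16682/64699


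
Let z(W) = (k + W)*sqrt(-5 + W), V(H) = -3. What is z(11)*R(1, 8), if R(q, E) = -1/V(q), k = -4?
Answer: 7*sqrt(6)/3 ≈ 5.7155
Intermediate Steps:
R(q, E) = 1/3 (R(q, E) = -1/(-3) = -1*(-1/3) = 1/3)
z(W) = sqrt(-5 + W)*(-4 + W) (z(W) = (-4 + W)*sqrt(-5 + W) = sqrt(-5 + W)*(-4 + W))
z(11)*R(1, 8) = (sqrt(-5 + 11)*(-4 + 11))*(1/3) = (sqrt(6)*7)*(1/3) = (7*sqrt(6))*(1/3) = 7*sqrt(6)/3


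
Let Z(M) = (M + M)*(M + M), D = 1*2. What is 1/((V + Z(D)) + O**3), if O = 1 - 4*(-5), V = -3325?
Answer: 1/5952 ≈ 0.00016801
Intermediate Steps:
D = 2
O = 21 (O = 1 + 20 = 21)
Z(M) = 4*M**2 (Z(M) = (2*M)*(2*M) = 4*M**2)
1/((V + Z(D)) + O**3) = 1/((-3325 + 4*2**2) + 21**3) = 1/((-3325 + 4*4) + 9261) = 1/((-3325 + 16) + 9261) = 1/(-3309 + 9261) = 1/5952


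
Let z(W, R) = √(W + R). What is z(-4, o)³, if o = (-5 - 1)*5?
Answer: -34*I*√34 ≈ -198.25*I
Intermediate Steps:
o = -30 (o = -6*5 = -30)
z(W, R) = √(R + W)
z(-4, o)³ = (√(-30 - 4))³ = (√(-34))³ = (I*√34)³ = -34*I*√34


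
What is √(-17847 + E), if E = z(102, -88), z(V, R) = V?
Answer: 13*I*√105 ≈ 133.21*I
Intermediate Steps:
E = 102
√(-17847 + E) = √(-17847 + 102) = √(-17745) = 13*I*√105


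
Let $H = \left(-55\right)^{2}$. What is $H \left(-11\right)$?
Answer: $-33275$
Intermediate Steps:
$H = 3025$
$H \left(-11\right) = 3025 \left(-11\right) = -33275$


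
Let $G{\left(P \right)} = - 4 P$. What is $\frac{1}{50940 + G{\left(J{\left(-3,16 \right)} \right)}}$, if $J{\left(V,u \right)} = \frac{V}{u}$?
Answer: $\frac{4}{203763} \approx 1.9631 \cdot 10^{-5}$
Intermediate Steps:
$\frac{1}{50940 + G{\left(J{\left(-3,16 \right)} \right)}} = \frac{1}{50940 - 4 \left(- \frac{3}{16}\right)} = \frac{1}{50940 - 4 \left(\left(-3\right) \frac{1}{16}\right)} = \frac{1}{50940 - - \frac{3}{4}} = \frac{1}{50940 + \frac{3}{4}} = \frac{1}{\frac{203763}{4}} = \frac{4}{203763}$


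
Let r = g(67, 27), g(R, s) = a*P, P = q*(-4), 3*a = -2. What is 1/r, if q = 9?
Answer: 1/24 ≈ 0.041667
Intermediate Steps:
a = -⅔ (a = (⅓)*(-2) = -⅔ ≈ -0.66667)
P = -36 (P = 9*(-4) = -36)
g(R, s) = 24 (g(R, s) = -⅔*(-36) = 24)
r = 24
1/r = 1/24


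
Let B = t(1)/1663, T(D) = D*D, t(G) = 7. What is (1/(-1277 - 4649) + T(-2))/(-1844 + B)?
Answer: -39418089/18172464190 ≈ -0.0021691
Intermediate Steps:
T(D) = D²
B = 7/1663 ≈ 0.0042093
(1/(-1277 - 4649) + T(-2))/(-1844 + B) = (1/(-1277 - 4649) + (-2)²)/(-1844 + 7/1663) = (1/(-5926) + 4)/(-3066565/1663) = (-1/5926 + 4)*(-1663/3066565) = (23703/5926)*(-1663/3066565) = -39418089/18172464190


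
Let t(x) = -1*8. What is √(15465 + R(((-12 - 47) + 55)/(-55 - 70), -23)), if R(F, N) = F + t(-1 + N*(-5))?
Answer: 3*√1073405/25 ≈ 124.33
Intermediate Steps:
t(x) = -8
R(F, N) = -8 + F (R(F, N) = F - 8 = -8 + F)
√(15465 + R(((-12 - 47) + 55)/(-55 - 70), -23)) = √(15465 + (-8 + ((-12 - 47) + 55)/(-55 - 70))) = √(15465 + (-8 + (-59 + 55)/(-125))) = √(15465 + (-8 - 4*(-1/125))) = √(15465 + (-8 + 4/125)) = √(15465 - 996/125) = √(1932129/125) = 3*√1073405/25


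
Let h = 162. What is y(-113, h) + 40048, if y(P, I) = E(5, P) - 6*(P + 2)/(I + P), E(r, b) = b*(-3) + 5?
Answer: 1979874/49 ≈ 40406.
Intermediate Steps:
E(r, b) = 5 - 3*b (E(r, b) = -3*b + 5 = 5 - 3*b)
y(P, I) = 5 - 3*P - 6*(2 + P)/(I + P) (y(P, I) = (5 - 3*P) - 6*(P + 2)/(I + P) = (5 - 3*P) - 6*(2 + P)/(I + P) = 5 - 3*P - 6*(2 + P)/(I + P))
y(-113, h) + 40048 = (-12 - 1*(-113) - 3*(-113)**2 + 5*162 - 3*162*(-113))/(162 - 113) + 40048 = (-12 + 113 - 3*12769 + 810 + 54918)/49 + 40048 = (-12 + 113 - 38307 + 810 + 54918)/49 + 40048 = (1/49)*17522 + 40048 = 17522/49 + 40048 = 1979874/49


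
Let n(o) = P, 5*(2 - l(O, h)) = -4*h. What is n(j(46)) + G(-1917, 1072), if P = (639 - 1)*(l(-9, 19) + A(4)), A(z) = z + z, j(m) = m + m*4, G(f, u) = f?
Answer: 70803/5 ≈ 14161.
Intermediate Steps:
j(m) = 5*m (j(m) = m + 4*m = 5*m)
l(O, h) = 2 + 4*h/5 (l(O, h) = 2 - (-4)*h/5 = 2 + 4*h/5)
A(z) = 2*z
P = 80388/5 (P = (639 - 1)*((2 + (4/5)*19) + 2*4) = 638*((2 + 76/5) + 8) = 638*(86/5 + 8) = 638*(126/5) = 80388/5 ≈ 16078.)
n(o) = 80388/5
n(j(46)) + G(-1917, 1072) = 80388/5 - 1917 = 70803/5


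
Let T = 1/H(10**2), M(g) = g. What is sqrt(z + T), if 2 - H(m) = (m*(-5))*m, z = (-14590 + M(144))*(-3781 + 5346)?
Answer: I*sqrt(56524496688381958)/50002 ≈ 4754.8*I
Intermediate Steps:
z = -22607990 (z = (-14590 + 144)*(-3781 + 5346) = -14446*1565 = -22607990)
H(m) = 2 + 5*m**2 (H(m) = 2 - m*(-5)*m = 2 - (-5*m)*m = 2 - (-5)*m**2 = 2 + 5*m**2)
T = 1/50002 (T = 1/(2 + 5*(10**2)**2) = 1/(2 + 5*100**2) = 1/(2 + 5*10000) = 1/(2 + 50000) = 1/50002 ≈ 1.9999e-5)
sqrt(z + T) = sqrt(-22607990 + 1/50002) = sqrt(-1130444715979/50002) = I*sqrt(56524496688381958)/50002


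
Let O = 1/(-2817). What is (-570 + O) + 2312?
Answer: 4907213/2817 ≈ 1742.0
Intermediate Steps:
O = -1/2817 ≈ -0.00035499
(-570 + O) + 2312 = (-570 - 1/2817) + 2312 = -1605691/2817 + 2312 = 4907213/2817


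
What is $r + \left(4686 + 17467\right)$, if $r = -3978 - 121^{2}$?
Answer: $3534$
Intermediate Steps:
$r = -18619$ ($r = -3978 - 14641 = -18619$)
$r + \left(4686 + 17467\right) = -18619 + \left(4686 + 17467\right) = -18619 + 22153 = 3534$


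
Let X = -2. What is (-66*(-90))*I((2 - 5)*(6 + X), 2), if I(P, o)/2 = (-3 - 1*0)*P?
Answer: 427680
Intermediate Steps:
I(P, o) = -6*P (I(P, o) = 2*((-3 - 1*0)*P) = 2*((-3 + 0)*P) = 2*(-3*P) = -6*P)
(-66*(-90))*I((2 - 5)*(6 + X), 2) = (-66*(-90))*(-6*(2 - 5)*(6 - 2)) = 5940*(-(-18)*4) = 5940*(-6*(-12)) = 5940*72 = 427680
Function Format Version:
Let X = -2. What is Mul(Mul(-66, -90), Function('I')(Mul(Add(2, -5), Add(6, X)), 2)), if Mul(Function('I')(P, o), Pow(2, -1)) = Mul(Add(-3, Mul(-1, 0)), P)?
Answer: 427680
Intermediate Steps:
Function('I')(P, o) = Mul(-6, P) (Function('I')(P, o) = Mul(2, Mul(Add(-3, Mul(-1, 0)), P)) = Mul(2, Mul(Add(-3, 0), P)) = Mul(2, Mul(-3, P)) = Mul(-6, P))
Mul(Mul(-66, -90), Function('I')(Mul(Add(2, -5), Add(6, X)), 2)) = Mul(Mul(-66, -90), Mul(-6, Mul(Add(2, -5), Add(6, -2)))) = Mul(5940, Mul(-6, Mul(-3, 4))) = Mul(5940, Mul(-6, -12)) = Mul(5940, 72) = 427680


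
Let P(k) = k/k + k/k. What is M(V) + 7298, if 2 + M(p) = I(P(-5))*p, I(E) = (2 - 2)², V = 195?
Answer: 7296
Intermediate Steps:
P(k) = 2 (P(k) = 1 + 1 = 2)
I(E) = 0 (I(E) = 0² = 0)
M(p) = -2 (M(p) = -2 + 0*p = -2 + 0 = -2)
M(V) + 7298 = -2 + 7298 = 7296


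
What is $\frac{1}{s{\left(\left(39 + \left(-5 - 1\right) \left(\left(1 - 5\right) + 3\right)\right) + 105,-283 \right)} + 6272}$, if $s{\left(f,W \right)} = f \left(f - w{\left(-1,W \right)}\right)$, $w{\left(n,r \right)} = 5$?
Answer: $\frac{1}{28022} \approx 3.5686 \cdot 10^{-5}$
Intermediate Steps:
$s{\left(f,W \right)} = f \left(-5 + f\right)$ ($s{\left(f,W \right)} = f \left(f + \left(0 - 5\right)\right) = f \left(f - 5\right) = f \left(-5 + f\right)$)
$\frac{1}{s{\left(\left(39 + \left(-5 - 1\right) \left(\left(1 - 5\right) + 3\right)\right) + 105,-283 \right)} + 6272} = \frac{1}{\left(\left(39 + \left(-5 - 1\right) \left(\left(1 - 5\right) + 3\right)\right) + 105\right) \left(-5 + \left(\left(39 + \left(-5 - 1\right) \left(\left(1 - 5\right) + 3\right)\right) + 105\right)\right) + 6272} = \frac{1}{\left(\left(39 - 6 \left(-4 + 3\right)\right) + 105\right) \left(-5 + \left(\left(39 - 6 \left(-4 + 3\right)\right) + 105\right)\right) + 6272} = \frac{1}{\left(\left(39 - -6\right) + 105\right) \left(-5 + \left(\left(39 - -6\right) + 105\right)\right) + 6272} = \frac{1}{\left(\left(39 + 6\right) + 105\right) \left(-5 + \left(\left(39 + 6\right) + 105\right)\right) + 6272} = \frac{1}{\left(45 + 105\right) \left(-5 + \left(45 + 105\right)\right) + 6272} = \frac{1}{150 \left(-5 + 150\right) + 6272} = \frac{1}{150 \cdot 145 + 6272} = \frac{1}{21750 + 6272} = \frac{1}{28022}$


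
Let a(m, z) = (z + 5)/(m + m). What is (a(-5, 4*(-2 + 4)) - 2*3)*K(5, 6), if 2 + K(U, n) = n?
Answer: -146/5 ≈ -29.200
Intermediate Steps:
K(U, n) = -2 + n
a(m, z) = (5 + z)/(2*m) (a(m, z) = (5 + z)/((2*m)) = (5 + z)*(1/(2*m)) = (5 + z)/(2*m))
(a(-5, 4*(-2 + 4)) - 2*3)*K(5, 6) = ((½)*(5 + 4*(-2 + 4))/(-5) - 2*3)*(-2 + 6) = ((½)*(-⅕)*(5 + 4*2) - 6)*4 = ((½)*(-⅕)*(5 + 8) - 6)*4 = ((½)*(-⅕)*13 - 6)*4 = (-13/10 - 6)*4 = -73/10*4 = -146/5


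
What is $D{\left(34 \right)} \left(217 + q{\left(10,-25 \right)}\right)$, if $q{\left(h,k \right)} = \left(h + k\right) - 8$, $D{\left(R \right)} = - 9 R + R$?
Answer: $-52768$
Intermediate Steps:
$D{\left(R \right)} = - 8 R$
$q{\left(h,k \right)} = -8 + h + k$
$D{\left(34 \right)} \left(217 + q{\left(10,-25 \right)}\right) = \left(-8\right) 34 \left(217 - 23\right) = - 272 \left(217 - 23\right) = \left(-272\right) 194 = -52768$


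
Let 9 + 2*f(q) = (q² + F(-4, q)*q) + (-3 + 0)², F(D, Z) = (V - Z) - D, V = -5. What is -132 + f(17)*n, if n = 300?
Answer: -2682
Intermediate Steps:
F(D, Z) = -5 - D - Z (F(D, Z) = (-5 - Z) - D = -5 - D - Z)
f(q) = q²/2 + q*(-1 - q)/2 (f(q) = -9/2 + ((q² + (-5 - 1*(-4) - q)*q) + (-3 + 0)²)/2 = -9/2 + ((q² + (-5 + 4 - q)*q) + (-3)²)/2 = -9/2 + ((q² + (-1 - q)*q) + 9)/2 = -9/2 + ((q² + q*(-1 - q)) + 9)/2 = -9/2 + (9 + q² + q*(-1 - q))/2 = -9/2 + (9/2 + q²/2 + q*(-1 - q)/2) = q²/2 + q*(-1 - q)/2)
-132 + f(17)*n = -132 - ½*17*300 = -132 - 17/2*300 = -132 - 2550 = -2682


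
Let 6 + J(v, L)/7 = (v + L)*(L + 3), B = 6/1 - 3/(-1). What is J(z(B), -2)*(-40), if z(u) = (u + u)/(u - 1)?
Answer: 1610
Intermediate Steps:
B = 9 (B = 6*1 - 3*(-1) = 6 + 3 = 9)
z(u) = 2*u/(-1 + u) (z(u) = (2*u)/(-1 + u) = 2*u/(-1 + u))
J(v, L) = -42 + 7*(3 + L)*(L + v) (J(v, L) = -42 + 7*((v + L)*(L + 3)) = -42 + 7*((L + v)*(3 + L)) = -42 + 7*((3 + L)*(L + v)) = -42 + 7*(3 + L)*(L + v))
J(z(B), -2)*(-40) = (-42 + 7*(-2)² + 21*(-2) + 21*(2*9/(-1 + 9)) + 7*(-2)*(2*9/(-1 + 9)))*(-40) = (-42 + 7*4 - 42 + 21*(2*9/8) + 7*(-2)*(2*9/8))*(-40) = (-42 + 28 - 42 + 21*(2*9*(⅛)) + 7*(-2)*(2*9*(⅛)))*(-40) = (-42 + 28 - 42 + 21*(9/4) + 7*(-2)*(9/4))*(-40) = (-42 + 28 - 42 + 189/4 - 63/2)*(-40) = -161/4*(-40) = 1610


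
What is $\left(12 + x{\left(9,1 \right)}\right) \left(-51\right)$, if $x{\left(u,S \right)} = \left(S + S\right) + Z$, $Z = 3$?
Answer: $-867$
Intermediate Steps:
$x{\left(u,S \right)} = 3 + 2 S$ ($x{\left(u,S \right)} = \left(S + S\right) + 3 = 2 S + 3 = 3 + 2 S$)
$\left(12 + x{\left(9,1 \right)}\right) \left(-51\right) = \left(12 + \left(3 + 2 \cdot 1\right)\right) \left(-51\right) = \left(12 + \left(3 + 2\right)\right) \left(-51\right) = \left(12 + 5\right) \left(-51\right) = 17 \left(-51\right) = -867$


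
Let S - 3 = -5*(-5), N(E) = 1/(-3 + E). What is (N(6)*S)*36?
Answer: 336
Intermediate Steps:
S = 28 (S = 3 - 5*(-5) = 3 + 25 = 28)
(N(6)*S)*36 = (28/(-3 + 6))*36 = (28/3)*36 = 336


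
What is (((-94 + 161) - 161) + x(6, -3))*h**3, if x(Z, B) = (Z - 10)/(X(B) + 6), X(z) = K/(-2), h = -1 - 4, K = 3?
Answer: 106750/9 ≈ 11861.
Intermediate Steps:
h = -5
X(z) = -3/2 (X(z) = 3/(-2) = 3*(-1/2) = -3/2)
x(Z, B) = -20/9 + 2*Z/9 (x(Z, B) = (Z - 10)/(-3/2 + 6) = (-10 + Z)/(9/2) = (-10 + Z)*(2/9) = -20/9 + 2*Z/9)
(((-94 + 161) - 161) + x(6, -3))*h**3 = (((-94 + 161) - 161) + (-20/9 + (2/9)*6))*(-5)**3 = ((67 - 161) + (-20/9 + 4/3))*(-125) = (-94 - 8/9)*(-125) = -854/9*(-125) = 106750/9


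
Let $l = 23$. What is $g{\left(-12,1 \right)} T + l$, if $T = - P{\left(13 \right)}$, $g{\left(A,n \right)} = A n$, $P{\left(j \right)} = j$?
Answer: $179$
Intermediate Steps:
$T = -13$ ($T = \left(-1\right) 13 = -13$)
$g{\left(-12,1 \right)} T + l = \left(-12\right) 1 \left(-13\right) + 23 = \left(-12\right) \left(-13\right) + 23 = 156 + 23 = 179$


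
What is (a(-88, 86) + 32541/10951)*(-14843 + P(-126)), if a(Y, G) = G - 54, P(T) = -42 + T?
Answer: -5748807703/10951 ≈ -5.2496e+5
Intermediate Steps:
a(Y, G) = -54 + G
(a(-88, 86) + 32541/10951)*(-14843 + P(-126)) = ((-54 + 86) + 32541/10951)*(-14843 + (-42 - 126)) = (32 + 32541*(1/10951))*(-14843 - 168) = (32 + 32541/10951)*(-15011) = (382973/10951)*(-15011) = -5748807703/10951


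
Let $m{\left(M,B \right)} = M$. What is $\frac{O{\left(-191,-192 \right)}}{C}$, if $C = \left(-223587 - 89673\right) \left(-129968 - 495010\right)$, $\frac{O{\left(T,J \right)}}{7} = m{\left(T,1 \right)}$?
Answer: $- \frac{1337}{195780608280} \approx -6.8291 \cdot 10^{-9}$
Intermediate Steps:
$O{\left(T,J \right)} = 7 T$
$C = 195780608280$ ($C = \left(-313260\right) \left(-624978\right) = 195780608280$)
$\frac{O{\left(-191,-192 \right)}}{C} = \frac{7 \left(-191\right)}{195780608280} = \left(-1337\right) \frac{1}{195780608280} = - \frac{1337}{195780608280}$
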